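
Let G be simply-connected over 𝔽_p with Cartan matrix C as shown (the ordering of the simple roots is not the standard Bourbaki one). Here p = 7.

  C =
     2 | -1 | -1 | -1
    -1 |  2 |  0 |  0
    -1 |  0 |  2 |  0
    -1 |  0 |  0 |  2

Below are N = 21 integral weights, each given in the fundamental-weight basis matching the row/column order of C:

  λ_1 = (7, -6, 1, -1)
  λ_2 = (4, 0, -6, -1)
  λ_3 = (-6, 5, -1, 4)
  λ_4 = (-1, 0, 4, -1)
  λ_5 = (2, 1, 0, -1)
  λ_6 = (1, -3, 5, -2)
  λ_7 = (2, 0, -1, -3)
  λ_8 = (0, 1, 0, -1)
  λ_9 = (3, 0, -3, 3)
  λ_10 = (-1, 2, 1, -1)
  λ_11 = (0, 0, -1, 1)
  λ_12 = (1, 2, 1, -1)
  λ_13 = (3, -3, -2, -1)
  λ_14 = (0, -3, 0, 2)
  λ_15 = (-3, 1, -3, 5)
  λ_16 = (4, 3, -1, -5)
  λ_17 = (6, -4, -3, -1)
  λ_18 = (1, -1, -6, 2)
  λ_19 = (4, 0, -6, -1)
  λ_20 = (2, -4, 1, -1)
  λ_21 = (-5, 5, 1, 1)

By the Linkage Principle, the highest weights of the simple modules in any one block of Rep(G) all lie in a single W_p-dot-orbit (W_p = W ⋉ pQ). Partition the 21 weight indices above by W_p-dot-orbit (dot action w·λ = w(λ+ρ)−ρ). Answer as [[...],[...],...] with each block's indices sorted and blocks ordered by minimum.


Root system D_4: the 4×4 matrix C matches after relabeling.

Folding the 21 weights λ_j+ρ into Ā_7 (reps in the given 4-coord order):

  [1] (1, 1, 0, 2)
  [2] (0, 1, 5, 0)
  [3] (0, 1, 5, 0)
  [4] (0, 1, 5, 0)
  [5] (1, 2, 1, 0)
  [6] (0, 1, 5, 0)
  [7] (1, 1, 0, 2)
  [8] (1, 2, 1, 0)
  [9] (1, 1, 0, 2)
  [10] (0, 3, 2, 0)
  [11] (1, 1, 0, 2)
  [12] (0, 3, 2, 0)
  [13] (1, 2, 1, 0)
  [14] (1, 1, 0, 2)
  [15] (0, 2, 2, 2)
  [16] (0, 2, 2, 2)
  [17] (0, 3, 2, 0)
  [18] (0, 3, 2, 0)
  [19] (0, 1, 5, 0)
  [20] (0, 3, 2, 0)
  [21] (0, 2, 2, 2)

5 distinct reps among the 21 weights ⇒ 5 W_7-linkage classes:

[[1, 7, 9, 11, 14], [2, 3, 4, 6, 19], [5, 8, 13], [10, 12, 17, 18, 20], [15, 16, 21]]


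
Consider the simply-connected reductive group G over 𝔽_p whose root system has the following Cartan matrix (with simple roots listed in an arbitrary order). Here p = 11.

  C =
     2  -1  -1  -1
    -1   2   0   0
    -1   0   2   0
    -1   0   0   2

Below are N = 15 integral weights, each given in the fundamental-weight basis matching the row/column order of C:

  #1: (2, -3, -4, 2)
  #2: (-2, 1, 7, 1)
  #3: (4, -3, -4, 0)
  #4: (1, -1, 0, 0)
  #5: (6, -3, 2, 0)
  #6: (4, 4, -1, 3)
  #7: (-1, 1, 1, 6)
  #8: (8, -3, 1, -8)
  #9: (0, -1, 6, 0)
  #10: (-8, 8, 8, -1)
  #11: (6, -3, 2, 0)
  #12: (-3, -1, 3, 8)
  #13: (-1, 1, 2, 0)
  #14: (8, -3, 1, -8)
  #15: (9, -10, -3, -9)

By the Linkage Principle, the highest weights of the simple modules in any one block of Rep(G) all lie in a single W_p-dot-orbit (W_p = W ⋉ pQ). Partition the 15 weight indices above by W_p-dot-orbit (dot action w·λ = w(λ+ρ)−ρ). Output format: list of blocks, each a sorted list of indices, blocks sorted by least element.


C ↔ D_4 under row/col permutation; |W(D_4)| = 192.

Ā_11 reps of the 15 weights (D_4, coords as presented):

  λ_1 → (2, 0, 1, 1);  λ_2 → (1, 1, 7, 1);  λ_3 → (0, 2, 3, 1);  λ_4 → (2, 0, 1, 1);  λ_5 → (0, 2, 3, 1);  λ_6 → (0, 2, 3, 1);  λ_7 → (0, 2, 2, 7);  λ_8 → (0, 2, 2, 7);  λ_9 → (1, 0, 7, 1);  λ_10 → (0, 2, 2, 7);  λ_11 → (0, 2, 3, 1);  λ_12 → (0, 2, 2, 7);  λ_13 → (0, 2, 3, 1);  λ_14 → (0, 2, 2, 7);  λ_15 → (1, 0, 7, 1)

Linkage partition of the 15 weights (5 classes, p=11):

[[1, 4], [2], [3, 5, 6, 11, 13], [7, 8, 10, 12, 14], [9, 15]]


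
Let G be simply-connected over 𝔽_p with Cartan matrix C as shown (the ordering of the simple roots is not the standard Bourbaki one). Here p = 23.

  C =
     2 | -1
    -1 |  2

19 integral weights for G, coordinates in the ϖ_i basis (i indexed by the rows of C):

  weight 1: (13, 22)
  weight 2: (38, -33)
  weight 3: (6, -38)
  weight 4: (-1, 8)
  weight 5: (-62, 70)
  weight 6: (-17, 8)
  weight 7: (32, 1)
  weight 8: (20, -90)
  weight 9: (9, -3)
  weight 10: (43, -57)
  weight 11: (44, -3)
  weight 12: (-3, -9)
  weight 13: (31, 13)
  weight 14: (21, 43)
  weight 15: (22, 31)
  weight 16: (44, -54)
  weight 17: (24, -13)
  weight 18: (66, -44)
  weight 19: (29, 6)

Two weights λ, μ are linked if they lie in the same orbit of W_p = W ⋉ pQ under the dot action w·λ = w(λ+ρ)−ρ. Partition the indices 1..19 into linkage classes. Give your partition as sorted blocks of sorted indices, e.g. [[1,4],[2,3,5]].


A_2 Cartan matrix, 2 simple roots permuted; ρ=(1,1).

Ā_23 reps of the 19 weights (A_2, coords as presented):

    1: (0, 9)
    2: (9, 7)
    3: (9, 7)
    4: (0, 9)
    5: (8, 2)
    6: (9, 7)
    7: (11, 10)
    8: (1, 20)
    9: (8, 2)
    10: (11, 10)
    11: (1, 20)
    12: (8, 2)
    13: (0, 9)
    14: (1, 20)
    15: (0, 9)
    16: (15, 7)
    17: (11, 10)
    18: (1, 20)
    19: (9, 7)

Grouping the 19 weights by Ā_23-representative: 6 linkage classes.

[[1, 4, 13, 15], [2, 3, 6, 19], [5, 9, 12], [7, 10, 17], [8, 11, 14, 18], [16]]


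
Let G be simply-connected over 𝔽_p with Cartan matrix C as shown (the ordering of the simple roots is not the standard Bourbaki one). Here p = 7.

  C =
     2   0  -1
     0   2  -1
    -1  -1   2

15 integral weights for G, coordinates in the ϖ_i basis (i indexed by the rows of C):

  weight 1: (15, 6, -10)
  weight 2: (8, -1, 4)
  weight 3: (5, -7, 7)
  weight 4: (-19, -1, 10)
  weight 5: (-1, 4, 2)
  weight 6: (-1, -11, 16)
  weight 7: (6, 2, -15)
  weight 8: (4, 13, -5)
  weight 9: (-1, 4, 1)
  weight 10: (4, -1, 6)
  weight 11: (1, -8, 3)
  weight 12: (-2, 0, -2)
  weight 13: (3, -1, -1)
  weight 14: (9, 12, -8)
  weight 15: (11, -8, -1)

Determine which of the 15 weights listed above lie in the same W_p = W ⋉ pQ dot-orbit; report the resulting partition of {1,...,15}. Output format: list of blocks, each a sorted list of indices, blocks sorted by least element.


A_3 Cartan matrix, 3 simple roots permuted; ρ=(1,1,1).

Folding the 15 weights λ_j+ρ into Ā_7 (reps in the given 3-coord order):

  [1] (0, 5, 2)
  [2] (0, 5, 2)
  [3] (1, 1, 0)
  [4] (4, 0, 0)
  [5] (1, 4, 2)
  [6] (4, 0, 0)
  [7] (4, 0, 0)
  [8] (4, 1, 2)
  [9] (0, 5, 2)
  [10] (0, 5, 2)
  [11] (1, 4, 2)
  [12] (1, 1, 0)
  [13] (4, 0, 0)
  [14] (4, 1, 2)
  [15] (0, 5, 2)

Grouping the 15 weights by Ā_7-representative: 5 linkage classes.

[[1, 2, 9, 10, 15], [3, 12], [4, 6, 7, 13], [5, 11], [8, 14]]


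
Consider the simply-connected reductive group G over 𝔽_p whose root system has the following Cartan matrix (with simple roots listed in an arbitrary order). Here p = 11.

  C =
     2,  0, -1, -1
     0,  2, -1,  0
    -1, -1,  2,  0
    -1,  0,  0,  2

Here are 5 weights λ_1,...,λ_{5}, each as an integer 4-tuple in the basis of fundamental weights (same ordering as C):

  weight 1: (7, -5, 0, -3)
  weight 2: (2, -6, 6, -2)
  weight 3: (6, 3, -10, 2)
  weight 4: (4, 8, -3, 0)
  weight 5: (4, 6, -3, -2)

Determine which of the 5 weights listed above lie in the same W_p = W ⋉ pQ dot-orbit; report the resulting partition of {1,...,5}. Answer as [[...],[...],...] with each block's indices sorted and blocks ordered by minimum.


A_4 Cartan matrix, 4 simple roots permuted; ρ=(1,1,1,1).

Folding the 5 weights λ_j+ρ into Ā_11 (reps in the given 4-coord order):

  1: (3, 1, 3, 2)
  2: (2, 5, 2, 1)
  3: (2, 5, 2, 1)
  4: (2, 5, 2, 1)
  5: (2, 5, 2, 1)

Partition of {1..5} into 2 W_11-dot-orbits:

[[1], [2, 3, 4, 5]]


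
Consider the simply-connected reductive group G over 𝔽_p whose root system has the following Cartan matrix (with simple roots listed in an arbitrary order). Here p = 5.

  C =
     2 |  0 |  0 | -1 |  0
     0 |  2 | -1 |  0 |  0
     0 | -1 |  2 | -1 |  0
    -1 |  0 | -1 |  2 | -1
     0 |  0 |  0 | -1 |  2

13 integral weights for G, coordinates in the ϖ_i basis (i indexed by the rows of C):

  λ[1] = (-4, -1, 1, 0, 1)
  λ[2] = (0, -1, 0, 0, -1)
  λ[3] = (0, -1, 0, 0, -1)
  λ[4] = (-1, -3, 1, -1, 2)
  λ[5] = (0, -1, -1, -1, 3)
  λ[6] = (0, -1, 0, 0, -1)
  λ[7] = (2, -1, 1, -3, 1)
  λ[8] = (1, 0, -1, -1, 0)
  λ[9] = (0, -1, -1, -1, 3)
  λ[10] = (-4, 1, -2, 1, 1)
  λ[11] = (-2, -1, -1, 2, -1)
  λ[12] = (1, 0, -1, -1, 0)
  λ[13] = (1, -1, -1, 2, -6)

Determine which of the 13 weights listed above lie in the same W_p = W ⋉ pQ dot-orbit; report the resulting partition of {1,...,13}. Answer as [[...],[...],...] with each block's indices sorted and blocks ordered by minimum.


Root system D_5: the 5×5 matrix C matches after relabeling.

Ā_5 reps of the 13 weights (D_5, coords as presented):

  1: (1, 0, 0, 2, 0) · 2: (1, 0, 1, 1, 0) · 3: (1, 0, 1, 1, 0) · 4: (0, 2, 0, 0, 3) · 5: (1, 0, 0, 0, 4) · 6: (1, 0, 1, 1, 0) · 7: (1, 0, 0, 2, 0) · 8: (2, 1, 0, 0, 1) · 9: (1, 0, 0, 0, 4) · 10: (1, 0, 1, 1, 0) · 11: (1, 0, 0, 2, 0) · 12: (2, 1, 0, 0, 1) · 13: (0, 2, 0, 0, 3)

Grouping the 13 weights by Ā_5-representative: 5 linkage classes.

[[1, 7, 11], [2, 3, 6, 10], [4, 13], [5, 9], [8, 12]]


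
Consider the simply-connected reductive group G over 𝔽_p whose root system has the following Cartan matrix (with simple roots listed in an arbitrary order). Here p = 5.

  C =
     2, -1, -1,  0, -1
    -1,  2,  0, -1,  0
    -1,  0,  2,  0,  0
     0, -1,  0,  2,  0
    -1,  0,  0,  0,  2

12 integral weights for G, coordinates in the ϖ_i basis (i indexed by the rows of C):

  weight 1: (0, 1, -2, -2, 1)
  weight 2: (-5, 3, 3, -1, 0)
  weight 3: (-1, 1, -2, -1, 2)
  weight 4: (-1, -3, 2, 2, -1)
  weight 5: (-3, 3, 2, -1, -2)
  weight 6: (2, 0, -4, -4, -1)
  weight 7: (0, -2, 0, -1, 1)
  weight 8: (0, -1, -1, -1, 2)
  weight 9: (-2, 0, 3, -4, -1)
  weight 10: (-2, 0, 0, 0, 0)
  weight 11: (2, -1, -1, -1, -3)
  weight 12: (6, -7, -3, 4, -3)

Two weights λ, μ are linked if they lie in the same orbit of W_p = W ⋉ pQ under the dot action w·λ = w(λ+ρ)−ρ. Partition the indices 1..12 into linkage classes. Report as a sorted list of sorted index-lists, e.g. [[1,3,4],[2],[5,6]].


D_5 Cartan matrix, 5 simple roots permuted; ρ=(1,1,1,1,1).

Alcove-folded reps (p=5, 12 weights, presented ϖ-order):

  [1] (0, 0, 1, 1, 2) · [2] (1, 0, 0, 0, 3) · [3] (1, 0, 0, 0, 2) · [4] (0, 0, 1, 1, 2) · [5] (1, 0, 0, 0, 2) · [6] (0, 0, 1, 1, 2) · [7] (0, 0, 1, 1, 2) · [8] (1, 0, 0, 0, 3) · [9] (1, 0, 0, 0, 2) · [10] (1, 0, 0, 1, 0) · [11] (1, 0, 0, 0, 2) · [12] (1, 0, 0, 1, 0)

Grouping the 12 weights by Ā_5-representative: 4 linkage classes.

[[1, 4, 6, 7], [2, 8], [3, 5, 9, 11], [10, 12]]


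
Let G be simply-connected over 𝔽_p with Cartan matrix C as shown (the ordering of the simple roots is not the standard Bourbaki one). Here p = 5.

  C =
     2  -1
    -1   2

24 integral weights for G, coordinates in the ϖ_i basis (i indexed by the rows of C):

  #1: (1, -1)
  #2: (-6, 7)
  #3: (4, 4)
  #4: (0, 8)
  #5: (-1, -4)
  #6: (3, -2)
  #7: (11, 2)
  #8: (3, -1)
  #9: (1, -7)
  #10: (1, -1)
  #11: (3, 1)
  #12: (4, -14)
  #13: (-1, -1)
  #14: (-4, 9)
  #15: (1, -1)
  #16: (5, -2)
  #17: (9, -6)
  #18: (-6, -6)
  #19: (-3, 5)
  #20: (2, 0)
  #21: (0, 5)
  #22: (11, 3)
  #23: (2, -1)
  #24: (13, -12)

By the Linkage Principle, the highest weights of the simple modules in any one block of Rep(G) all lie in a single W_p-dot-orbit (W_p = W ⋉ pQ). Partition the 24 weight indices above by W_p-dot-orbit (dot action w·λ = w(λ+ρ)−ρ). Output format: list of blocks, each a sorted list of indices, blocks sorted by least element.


A_2 Cartan matrix, 2 simple roots permuted; ρ=(1,1).

W_5-reps of the 24 weights in Ā_5 (same 2-coord order as C):

  λ_1+ρ ↦ (2, 0) · λ_2+ρ ↦ (2, 0) · λ_3+ρ ↦ (0, 0) · λ_4+ρ ↦ (4, 0) · λ_5+ρ ↦ (3, 0) · λ_6+ρ ↦ (3, 1) · λ_7+ρ ↦ (3, 0) · λ_8+ρ ↦ (4, 0) · λ_9+ρ ↦ (3, 1) · λ_10+ρ ↦ (2, 0) · λ_11+ρ ↦ (3, 1) · λ_12+ρ ↦ (3, 0) · λ_13+ρ ↦ (0, 0) · λ_14+ρ ↦ (2, 0) · λ_15+ρ ↦ (2, 0) · λ_16+ρ ↦ (4, 0) · λ_17+ρ ↦ (0, 0) · λ_18+ρ ↦ (0, 0) · λ_19+ρ ↦ (1, 3) · λ_20+ρ ↦ (3, 1) · λ_21+ρ ↦ (1, 3) · λ_22+ρ ↦ (3, 1) · λ_23+ρ ↦ (3, 0) · λ_24+ρ ↦ (1, 3)

The 24 indices split into 6 linkage classes (same alcove rep ⇔ same W_5-dot-orbit):

[[1, 2, 10, 14, 15], [3, 13, 17, 18], [4, 8, 16], [5, 7, 12, 23], [6, 9, 11, 20, 22], [19, 21, 24]]


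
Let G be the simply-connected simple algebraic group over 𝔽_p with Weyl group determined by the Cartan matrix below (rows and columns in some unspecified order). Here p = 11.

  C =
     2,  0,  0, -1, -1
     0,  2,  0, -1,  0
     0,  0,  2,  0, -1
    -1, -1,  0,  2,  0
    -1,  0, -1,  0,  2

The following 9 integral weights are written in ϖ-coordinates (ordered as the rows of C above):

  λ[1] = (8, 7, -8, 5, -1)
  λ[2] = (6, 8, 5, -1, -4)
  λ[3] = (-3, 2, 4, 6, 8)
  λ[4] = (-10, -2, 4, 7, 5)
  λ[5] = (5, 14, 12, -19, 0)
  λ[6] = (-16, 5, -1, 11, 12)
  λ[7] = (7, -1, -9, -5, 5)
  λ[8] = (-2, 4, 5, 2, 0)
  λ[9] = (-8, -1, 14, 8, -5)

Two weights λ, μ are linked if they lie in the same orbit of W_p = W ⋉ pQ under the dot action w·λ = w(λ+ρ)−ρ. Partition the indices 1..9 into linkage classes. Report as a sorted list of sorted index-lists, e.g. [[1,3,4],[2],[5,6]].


Root system A_5: the 5×5 matrix C matches after relabeling.

Each λ_j+ρ reduced to Ā_11; 5-tuples below use C's row order:

  [1] (2, 1, 3, 0, 2) · [2] (2, 1, 3, 0, 2) · [3] (1, 2, 3, 2, 0) · [4] (4, 1, 2, 1, 3) · [5] (2, 1, 3, 0, 2) · [6] (4, 1, 2, 1, 3) · [7] (2, 1, 3, 0, 2) · [8] (1, 2, 3, 2, 0) · [9] (0, 0, 0, 2, 7)

Partition of {1..9} into 4 W_11-dot-orbits:

[[1, 2, 5, 7], [3, 8], [4, 6], [9]]


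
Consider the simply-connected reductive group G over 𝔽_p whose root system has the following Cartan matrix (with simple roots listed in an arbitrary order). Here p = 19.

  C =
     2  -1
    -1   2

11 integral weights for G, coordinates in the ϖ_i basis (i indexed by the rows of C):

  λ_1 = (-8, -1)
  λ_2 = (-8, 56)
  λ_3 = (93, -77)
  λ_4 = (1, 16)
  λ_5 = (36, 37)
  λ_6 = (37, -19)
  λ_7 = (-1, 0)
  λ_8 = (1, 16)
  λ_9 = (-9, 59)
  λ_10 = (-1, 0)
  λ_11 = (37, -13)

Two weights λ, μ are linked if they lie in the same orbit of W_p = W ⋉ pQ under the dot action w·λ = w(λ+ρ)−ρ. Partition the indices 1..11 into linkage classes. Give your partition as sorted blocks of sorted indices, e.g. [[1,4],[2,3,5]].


Dynkin diagram of C (from the 2 off-diagonal −1 entries): A_2.

W_19-reps of the 11 weights in Ā_19 (same 2-coord order as C):

    λ_1 → (0, 7)
    λ_2 → (0, 7)
    λ_3 → (0, 1)
    λ_4 → (2, 17)
    λ_5 → (0, 1)
    λ_6 → (0, 1)
    λ_7 → (0, 1)
    λ_8 → (2, 17)
    λ_9 → (3, 5)
    λ_10 → (0, 1)
    λ_11 → (0, 7)

4 distinct reps among the 11 weights ⇒ 4 W_19-linkage classes:

[[1, 2, 11], [3, 5, 6, 7, 10], [4, 8], [9]]


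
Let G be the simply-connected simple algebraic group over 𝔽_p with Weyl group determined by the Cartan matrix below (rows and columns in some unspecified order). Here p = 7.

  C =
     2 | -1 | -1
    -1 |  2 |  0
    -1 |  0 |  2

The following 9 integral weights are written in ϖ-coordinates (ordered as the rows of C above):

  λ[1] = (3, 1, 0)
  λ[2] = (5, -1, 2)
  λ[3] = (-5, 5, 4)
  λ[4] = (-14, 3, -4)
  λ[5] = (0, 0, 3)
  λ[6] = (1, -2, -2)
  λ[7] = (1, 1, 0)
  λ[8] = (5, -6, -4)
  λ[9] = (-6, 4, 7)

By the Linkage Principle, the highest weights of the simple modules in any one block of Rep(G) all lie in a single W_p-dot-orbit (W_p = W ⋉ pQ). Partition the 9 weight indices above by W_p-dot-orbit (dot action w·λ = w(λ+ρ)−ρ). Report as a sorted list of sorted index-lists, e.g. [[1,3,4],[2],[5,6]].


Cartan matrix: type A_3 (|W|=24); un-permuting the 3 rows.

Ā_7 reps of the 9 weights (A_3, coords as presented):

  λ_1 → (4, 2, 1) · λ_2 → (4, 2, 1) · λ_3 → (4, 2, 1) · λ_4 → (2, 2, 1) · λ_5 → (1, 1, 4) · λ_6 → (0, 1, 1) · λ_7 → (2, 2, 1) · λ_8 → (2, 3, 1) · λ_9 → (4, 1, 2)

Partition of {1..9} into 6 W_7-dot-orbits:

[[1, 2, 3], [4, 7], [5], [6], [8], [9]]


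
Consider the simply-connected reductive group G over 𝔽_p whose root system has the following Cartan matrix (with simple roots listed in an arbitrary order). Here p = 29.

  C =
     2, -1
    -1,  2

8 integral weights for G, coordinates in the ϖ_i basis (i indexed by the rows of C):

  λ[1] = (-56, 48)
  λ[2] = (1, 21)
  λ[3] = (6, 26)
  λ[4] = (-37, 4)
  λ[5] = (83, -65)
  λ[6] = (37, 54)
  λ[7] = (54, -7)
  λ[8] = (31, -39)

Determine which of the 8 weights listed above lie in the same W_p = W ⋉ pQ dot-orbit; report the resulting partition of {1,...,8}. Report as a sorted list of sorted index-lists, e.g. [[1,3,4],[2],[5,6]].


Type A_2, rank 2, |W|=6; reorder rows/cols to standard.

Ā_29 reps of the 8 weights (A_2, coords as presented):

    [1] (3, 20)
    [2] (2, 22)
    [3] (2, 22)
    [4] (2, 22)
    [5] (3, 20)
    [6] (3, 20)
    [7] (3, 20)
    [8] (3, 20)

Linkage partition of the 8 weights (2 classes, p=29):

[[1, 5, 6, 7, 8], [2, 3, 4]]


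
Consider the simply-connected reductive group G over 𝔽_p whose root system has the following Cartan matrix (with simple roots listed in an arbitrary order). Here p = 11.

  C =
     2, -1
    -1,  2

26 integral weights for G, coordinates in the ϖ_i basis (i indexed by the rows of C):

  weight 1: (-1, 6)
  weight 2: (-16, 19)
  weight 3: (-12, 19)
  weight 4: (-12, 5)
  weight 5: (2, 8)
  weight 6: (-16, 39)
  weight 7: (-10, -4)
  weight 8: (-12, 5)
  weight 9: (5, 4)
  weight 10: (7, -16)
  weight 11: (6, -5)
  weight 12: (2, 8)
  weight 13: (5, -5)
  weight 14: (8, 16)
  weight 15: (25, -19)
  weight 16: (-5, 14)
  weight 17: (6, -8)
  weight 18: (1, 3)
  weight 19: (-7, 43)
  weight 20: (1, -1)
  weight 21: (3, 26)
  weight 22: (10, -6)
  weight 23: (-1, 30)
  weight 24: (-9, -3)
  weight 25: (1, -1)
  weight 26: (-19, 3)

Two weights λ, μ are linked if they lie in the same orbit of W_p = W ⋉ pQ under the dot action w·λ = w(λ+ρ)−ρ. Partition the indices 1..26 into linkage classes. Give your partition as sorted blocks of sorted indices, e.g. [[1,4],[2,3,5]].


Cartan matrix: type A_2 (|W|=6); un-permuting the 2 rows.

W_11-reps of the 26 weights in Ā_11 (same 2-coord order as C):

  λ_1+ρ ↦ (0, 7) · λ_2+ρ ↦ (2, 4) · λ_3+ρ ↦ (2, 0) · λ_4+ρ ↦ (6, 5) · λ_5+ρ ↦ (2, 8) · λ_6+ρ ↦ (3, 4) · λ_7+ρ ↦ (2, 8) · λ_8+ρ ↦ (6, 5) · λ_9+ρ ↦ (6, 5) · λ_10+ρ ↦ (3, 4) · λ_11+ρ ↦ (3, 4) · λ_12+ρ ↦ (2, 8) · λ_13+ρ ↦ (2, 4) · λ_14+ρ ↦ (2, 4) · λ_15+ρ ↦ (3, 4) · λ_16+ρ ↦ (0, 7) · λ_17+ρ ↦ (0, 7) · λ_18+ρ ↦ (2, 4) · λ_19+ρ ↦ (6, 5) · λ_20+ρ ↦ (2, 0) · λ_21+ρ ↦ (2, 4) · λ_22+ρ ↦ (6, 5) · λ_23+ρ ↦ (2, 0) · λ_24+ρ ↦ (2, 8) · λ_25+ρ ↦ (2, 0) · λ_26+ρ ↦ (3, 4)

The 26 indices split into 6 linkage classes (same alcove rep ⇔ same W_11-dot-orbit):

[[1, 16, 17], [2, 13, 14, 18, 21], [3, 20, 23, 25], [4, 8, 9, 19, 22], [5, 7, 12, 24], [6, 10, 11, 15, 26]]


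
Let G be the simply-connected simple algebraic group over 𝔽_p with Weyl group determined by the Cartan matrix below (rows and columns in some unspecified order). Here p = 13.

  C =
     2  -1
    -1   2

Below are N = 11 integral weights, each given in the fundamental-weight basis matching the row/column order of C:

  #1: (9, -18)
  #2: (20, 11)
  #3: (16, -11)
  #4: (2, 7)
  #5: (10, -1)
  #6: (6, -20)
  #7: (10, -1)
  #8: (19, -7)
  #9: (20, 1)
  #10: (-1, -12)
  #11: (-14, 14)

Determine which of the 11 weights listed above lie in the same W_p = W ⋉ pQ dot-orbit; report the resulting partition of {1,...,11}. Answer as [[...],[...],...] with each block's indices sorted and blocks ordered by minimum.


C ↔ A_2 under row/col permutation; |W(A_2)| = 6.

Folding the 11 weights λ_j+ρ into Ā_13 (reps in the given 2-coord order):

    λ_1 → (3, 6)
    λ_2 → (7, 1)
    λ_3 → (3, 6)
    λ_4 → (3, 8)
    λ_5 → (11, 0)
    λ_6 → (6, 1)
    λ_7 → (11, 0)
    λ_8 → (6, 1)
    λ_9 → (3, 8)
    λ_10 → (11, 0)
    λ_11 → (11, 0)

5 distinct reps among the 11 weights ⇒ 5 W_13-linkage classes:

[[1, 3], [2], [4, 9], [5, 7, 10, 11], [6, 8]]


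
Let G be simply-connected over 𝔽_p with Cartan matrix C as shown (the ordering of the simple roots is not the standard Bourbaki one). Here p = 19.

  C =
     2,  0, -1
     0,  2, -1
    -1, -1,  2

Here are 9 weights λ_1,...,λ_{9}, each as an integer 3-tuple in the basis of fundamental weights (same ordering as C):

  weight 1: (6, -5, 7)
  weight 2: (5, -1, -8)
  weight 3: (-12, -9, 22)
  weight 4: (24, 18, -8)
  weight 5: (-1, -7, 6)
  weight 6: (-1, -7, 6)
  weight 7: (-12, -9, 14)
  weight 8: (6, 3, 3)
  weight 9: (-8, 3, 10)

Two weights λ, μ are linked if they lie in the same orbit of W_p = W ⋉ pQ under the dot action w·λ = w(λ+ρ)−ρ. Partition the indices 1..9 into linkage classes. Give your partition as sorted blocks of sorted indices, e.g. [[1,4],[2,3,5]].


Dynkin diagram of C (from the 4 off-diagonal −1 entries): A_3.

Folding the 9 weights λ_j+ρ into Ā_19 (reps in the given 3-coord order):

  λ_1 → (7, 4, 4) · λ_2 → (0, 6, 1) · λ_3 → (7, 4, 4) · λ_4 → (0, 6, 1) · λ_5 → (0, 6, 1) · λ_6 → (0, 6, 1) · λ_7 → (7, 4, 4) · λ_8 → (7, 4, 4) · λ_9 → (7, 4, 4)

Partition of {1..9} into 2 W_19-dot-orbits:

[[1, 3, 7, 8, 9], [2, 4, 5, 6]]


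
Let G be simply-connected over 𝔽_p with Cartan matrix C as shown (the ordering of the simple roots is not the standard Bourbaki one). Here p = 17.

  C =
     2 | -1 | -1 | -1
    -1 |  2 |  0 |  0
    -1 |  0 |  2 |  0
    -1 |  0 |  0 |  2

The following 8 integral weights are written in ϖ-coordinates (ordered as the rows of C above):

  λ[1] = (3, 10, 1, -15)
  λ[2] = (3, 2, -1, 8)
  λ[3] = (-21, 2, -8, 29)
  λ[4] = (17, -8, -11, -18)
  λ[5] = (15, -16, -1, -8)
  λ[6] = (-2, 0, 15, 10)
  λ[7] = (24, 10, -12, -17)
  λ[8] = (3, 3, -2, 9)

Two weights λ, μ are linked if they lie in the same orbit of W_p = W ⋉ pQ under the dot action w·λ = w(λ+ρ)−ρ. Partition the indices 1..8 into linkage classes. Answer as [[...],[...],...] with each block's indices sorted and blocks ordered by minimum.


C ↔ D_4 under row/col permutation; |W(D_4)| = 192.

W_17-reps of the 8 weights in Ā_17 (same 4-coord order as C):

  λ_1 → (2, 1, 8, 4);  λ_2 → (1, 3, 0, 9);  λ_3 → (0, 3, 7, 4);  λ_4 → (0, 9, 6, 1);  λ_5 → (0, 9, 6, 1);  λ_6 → (0, 9, 6, 1);  λ_7 → (2, 6, 6, 1);  λ_8 → (1, 3, 0, 9)

These 8 weights hit 5 W_17-dot-orbits; sizes (1, 2, 1, 3, 1):

[[1], [2, 8], [3], [4, 5, 6], [7]]


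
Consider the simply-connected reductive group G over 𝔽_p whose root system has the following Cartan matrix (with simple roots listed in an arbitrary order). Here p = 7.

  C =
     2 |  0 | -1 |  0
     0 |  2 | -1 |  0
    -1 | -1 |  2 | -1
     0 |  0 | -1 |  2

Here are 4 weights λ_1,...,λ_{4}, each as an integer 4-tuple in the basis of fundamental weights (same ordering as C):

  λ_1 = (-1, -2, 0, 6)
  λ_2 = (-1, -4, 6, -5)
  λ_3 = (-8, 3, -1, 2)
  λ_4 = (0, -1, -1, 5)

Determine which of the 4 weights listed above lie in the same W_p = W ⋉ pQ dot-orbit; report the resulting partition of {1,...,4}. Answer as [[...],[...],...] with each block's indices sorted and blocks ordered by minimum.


Dynkin diagram of C (from the 6 off-diagonal −1 entries): D_4.

λ_j+ρ reflected into Ā_7 (⟨·,θ^∨⟩≤7); 4-tuples as given:

  [1] (1, 0, 0, 6);  [2] (0, 3, 0, 4);  [3] (0, 3, 0, 4);  [4] (1, 0, 0, 6)

2 distinct reps among the 4 weights ⇒ 2 W_7-linkage classes:

[[1, 4], [2, 3]]


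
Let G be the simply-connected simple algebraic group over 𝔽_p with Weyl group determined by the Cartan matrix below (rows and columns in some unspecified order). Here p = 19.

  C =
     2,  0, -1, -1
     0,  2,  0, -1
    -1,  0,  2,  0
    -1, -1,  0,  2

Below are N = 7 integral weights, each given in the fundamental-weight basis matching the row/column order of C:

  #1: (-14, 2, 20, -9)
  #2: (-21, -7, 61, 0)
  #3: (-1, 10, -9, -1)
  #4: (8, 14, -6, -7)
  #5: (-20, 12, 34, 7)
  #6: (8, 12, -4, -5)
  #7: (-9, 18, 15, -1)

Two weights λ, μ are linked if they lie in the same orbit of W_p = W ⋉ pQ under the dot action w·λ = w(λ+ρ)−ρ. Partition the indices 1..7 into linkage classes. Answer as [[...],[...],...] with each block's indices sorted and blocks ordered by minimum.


C ↔ A_4 under row/col permutation; |W(A_4)| = 120.

Folding the 7 weights λ_j+ρ into Ā_19 (reps in the given 4-coord order):

  [1] (1, 11, 2, 5)
  [2] (1, 1, 13, 4)
  [3] (0, 3, 0, 8)
  [4] (2, 9, 3, 4)
  [5] (1, 11, 2, 5)
  [6] (2, 9, 3, 4)
  [7] (0, 3, 0, 8)

Linkage partition of the 7 weights (4 classes, p=19):

[[1, 5], [2], [3, 7], [4, 6]]


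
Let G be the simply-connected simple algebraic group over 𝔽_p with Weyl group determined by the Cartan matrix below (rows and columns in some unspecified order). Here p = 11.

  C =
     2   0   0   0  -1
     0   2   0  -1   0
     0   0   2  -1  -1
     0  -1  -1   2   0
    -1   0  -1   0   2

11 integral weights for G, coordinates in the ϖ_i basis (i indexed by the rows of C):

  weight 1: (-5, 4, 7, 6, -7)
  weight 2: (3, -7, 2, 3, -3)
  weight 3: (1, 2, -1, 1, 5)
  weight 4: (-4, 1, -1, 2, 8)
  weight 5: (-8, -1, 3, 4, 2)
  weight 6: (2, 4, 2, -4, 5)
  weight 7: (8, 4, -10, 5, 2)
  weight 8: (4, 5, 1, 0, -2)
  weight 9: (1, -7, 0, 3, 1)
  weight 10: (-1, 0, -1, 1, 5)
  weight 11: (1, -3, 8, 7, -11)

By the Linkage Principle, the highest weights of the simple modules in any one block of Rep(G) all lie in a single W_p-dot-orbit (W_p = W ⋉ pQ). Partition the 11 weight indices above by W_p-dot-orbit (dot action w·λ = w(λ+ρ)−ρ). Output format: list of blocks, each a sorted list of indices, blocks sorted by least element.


Root system A_5: the 5×5 matrix C matches after relabeling.

Each λ_j+ρ reduced to Ā_11; 5-tuples below use C's row order:

  1: (2, 4, 1, 1, 1) · 2: (2, 4, 1, 1, 1) · 3: (0, 1, 0, 2, 6) · 4: (0, 1, 0, 2, 6) · 5: (2, 1, 0, 4, 4) · 6: (0, 1, 0, 2, 6) · 7: (0, 1, 0, 2, 6) · 8: (2, 4, 1, 1, 1) · 9: (2, 4, 1, 1, 1) · 10: (0, 1, 0, 2, 6) · 11: (2, 4, 1, 1, 1)

Grouping the 11 weights by Ā_11-representative: 3 linkage classes.

[[1, 2, 8, 9, 11], [3, 4, 6, 7, 10], [5]]


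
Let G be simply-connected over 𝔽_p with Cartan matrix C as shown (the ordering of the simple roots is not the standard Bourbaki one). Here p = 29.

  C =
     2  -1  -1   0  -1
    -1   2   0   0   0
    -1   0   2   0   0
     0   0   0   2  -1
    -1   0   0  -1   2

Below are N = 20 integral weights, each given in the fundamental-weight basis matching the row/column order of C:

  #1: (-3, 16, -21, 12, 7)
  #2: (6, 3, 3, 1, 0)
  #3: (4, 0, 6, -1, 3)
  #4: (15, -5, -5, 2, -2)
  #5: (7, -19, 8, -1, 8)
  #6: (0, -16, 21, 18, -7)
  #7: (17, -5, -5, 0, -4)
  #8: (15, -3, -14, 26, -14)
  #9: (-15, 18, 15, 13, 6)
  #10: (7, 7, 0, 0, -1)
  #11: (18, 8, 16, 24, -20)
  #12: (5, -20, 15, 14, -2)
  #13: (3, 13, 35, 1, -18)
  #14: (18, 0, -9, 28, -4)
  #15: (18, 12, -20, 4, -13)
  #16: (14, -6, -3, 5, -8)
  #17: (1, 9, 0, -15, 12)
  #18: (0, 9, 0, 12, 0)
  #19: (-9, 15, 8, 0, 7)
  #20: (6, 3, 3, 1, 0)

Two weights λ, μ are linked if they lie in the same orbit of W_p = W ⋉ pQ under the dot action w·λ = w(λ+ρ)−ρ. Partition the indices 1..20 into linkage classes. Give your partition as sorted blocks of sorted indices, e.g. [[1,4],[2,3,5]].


C ↔ D_5 under row/col permutation; |W(D_5)| = 1920.

Folding the 20 weights λ_j+ρ into Ā_29 (reps in the given 5-coord order):

    λ_1+ρ ↦ (1, 5, 2, 1, 6)
    λ_2+ρ ↦ (7, 4, 4, 2, 1)
    λ_3+ρ ↦ (5, 1, 7, 0, 4)
    λ_4+ρ ↦ (7, 4, 4, 2, 1)
    λ_5+ρ ↦ (8, 8, 1, 1, 0)
    λ_6+ρ ↦ (1, 5, 2, 1, 6)
    λ_7+ρ ↦ (7, 4, 4, 2, 1)
    λ_8+ρ ↦ (1, 10, 1, 13, 1)
    λ_9+ρ ↦ (1, 5, 2, 1, 6)
    λ_10+ρ ↦ (8, 8, 1, 1, 0)
    λ_11+ρ ↦ (5, 1, 7, 0, 4)
    λ_12+ρ ↦ (1, 5, 2, 1, 6)
    λ_13+ρ ↦ (7, 4, 4, 2, 1)
    λ_14+ρ ↦ (8, 8, 1, 1, 0)
    λ_15+ρ ↦ (5, 1, 7, 0, 4)
    λ_16+ρ ↦ (1, 5, 2, 1, 6)
    λ_17+ρ ↦ (1, 10, 1, 13, 1)
    λ_18+ρ ↦ (1, 10, 1, 13, 1)
    λ_19+ρ ↦ (8, 8, 1, 1, 0)
    λ_20+ρ ↦ (7, 4, 4, 2, 1)

Linkage partition of the 20 weights (5 classes, p=29):

[[1, 6, 9, 12, 16], [2, 4, 7, 13, 20], [3, 11, 15], [5, 10, 14, 19], [8, 17, 18]]


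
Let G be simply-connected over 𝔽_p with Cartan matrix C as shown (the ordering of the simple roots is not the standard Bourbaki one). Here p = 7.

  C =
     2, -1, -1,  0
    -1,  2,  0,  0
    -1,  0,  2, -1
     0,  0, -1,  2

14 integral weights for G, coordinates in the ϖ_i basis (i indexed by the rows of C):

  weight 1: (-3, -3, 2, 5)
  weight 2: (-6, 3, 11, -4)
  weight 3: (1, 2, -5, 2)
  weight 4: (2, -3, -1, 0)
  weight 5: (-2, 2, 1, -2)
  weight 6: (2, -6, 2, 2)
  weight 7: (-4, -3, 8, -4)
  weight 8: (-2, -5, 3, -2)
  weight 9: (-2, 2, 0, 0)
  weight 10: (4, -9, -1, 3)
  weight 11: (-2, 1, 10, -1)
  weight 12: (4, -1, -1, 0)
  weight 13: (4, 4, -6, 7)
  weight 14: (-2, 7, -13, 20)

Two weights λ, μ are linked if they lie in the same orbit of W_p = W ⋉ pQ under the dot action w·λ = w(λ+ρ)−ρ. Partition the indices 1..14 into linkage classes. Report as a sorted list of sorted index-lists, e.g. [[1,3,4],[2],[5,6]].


Cartan matrix: type A_4 (|W|=120); un-permuting the 4 rows.

Folding the 14 weights λ_j+ρ into Ā_7 (reps in the given 4-coord order):

  λ_1 → (1, 0, 1, 3) · λ_2 → (0, 3, 2, 1) · λ_3 → (2, 1, 1, 1) · λ_4 → (1, 2, 0, 1) · λ_5 → (1, 2, 0, 1) · λ_6 → (2, 1, 1, 1) · λ_7 → (2, 1, 1, 1) · λ_8 → (2, 1, 1, 1) · λ_9 → (1, 2, 0, 1) · λ_10 → (0, 3, 2, 1) · λ_11 → (0, 3, 2, 1) · λ_12 → (5, 0, 0, 1) · λ_13 → (1, 0, 1, 3) · λ_14 → (5, 0, 0, 1)

Linkage partition of the 14 weights (5 classes, p=7):

[[1, 13], [2, 10, 11], [3, 6, 7, 8], [4, 5, 9], [12, 14]]


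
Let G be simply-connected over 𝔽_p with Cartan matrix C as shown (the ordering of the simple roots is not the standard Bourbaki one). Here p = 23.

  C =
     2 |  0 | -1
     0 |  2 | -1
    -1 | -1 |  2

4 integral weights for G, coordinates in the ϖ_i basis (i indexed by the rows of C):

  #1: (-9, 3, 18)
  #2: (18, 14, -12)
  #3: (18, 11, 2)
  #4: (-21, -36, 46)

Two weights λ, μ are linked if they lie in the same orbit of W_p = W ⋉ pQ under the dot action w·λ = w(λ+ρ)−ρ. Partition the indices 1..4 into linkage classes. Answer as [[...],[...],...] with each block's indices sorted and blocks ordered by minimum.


Cartan matrix: type A_3 (|W|=24); un-permuting the 3 rows.

W_23-reps of the 4 weights in Ā_23 (same 3-coord order as C):

  λ_1 → (8, 4, 11)
  λ_2 → (8, 4, 11)
  λ_3 → (8, 1, 3)
  λ_4 → (8, 1, 3)

These 4 weights hit 2 W_23-dot-orbits; sizes (2, 2):

[[1, 2], [3, 4]]


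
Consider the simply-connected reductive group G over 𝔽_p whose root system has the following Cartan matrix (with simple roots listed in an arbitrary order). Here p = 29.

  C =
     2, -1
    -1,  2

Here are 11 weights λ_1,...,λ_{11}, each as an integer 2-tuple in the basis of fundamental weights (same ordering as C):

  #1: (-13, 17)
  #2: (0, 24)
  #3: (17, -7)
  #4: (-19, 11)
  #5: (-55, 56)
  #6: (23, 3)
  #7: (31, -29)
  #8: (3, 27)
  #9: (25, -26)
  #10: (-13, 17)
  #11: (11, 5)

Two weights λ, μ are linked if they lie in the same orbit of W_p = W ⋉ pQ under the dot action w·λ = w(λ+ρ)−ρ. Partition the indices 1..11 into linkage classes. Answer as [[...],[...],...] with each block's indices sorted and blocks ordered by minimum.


Type A_2, rank 2, |W|=6; reorder rows/cols to standard.

Each λ_j+ρ reduced to Ā_29; 2-tuples below use C's row order:

  [1] (12, 6) · [2] (1, 25) · [3] (12, 6) · [4] (12, 6) · [5] (1, 25) · [6] (24, 4) · [7] (1, 25) · [8] (1, 25) · [9] (1, 25) · [10] (12, 6) · [11] (12, 6)

These 11 weights hit 3 W_29-dot-orbits; sizes (5, 5, 1):

[[1, 3, 4, 10, 11], [2, 5, 7, 8, 9], [6]]


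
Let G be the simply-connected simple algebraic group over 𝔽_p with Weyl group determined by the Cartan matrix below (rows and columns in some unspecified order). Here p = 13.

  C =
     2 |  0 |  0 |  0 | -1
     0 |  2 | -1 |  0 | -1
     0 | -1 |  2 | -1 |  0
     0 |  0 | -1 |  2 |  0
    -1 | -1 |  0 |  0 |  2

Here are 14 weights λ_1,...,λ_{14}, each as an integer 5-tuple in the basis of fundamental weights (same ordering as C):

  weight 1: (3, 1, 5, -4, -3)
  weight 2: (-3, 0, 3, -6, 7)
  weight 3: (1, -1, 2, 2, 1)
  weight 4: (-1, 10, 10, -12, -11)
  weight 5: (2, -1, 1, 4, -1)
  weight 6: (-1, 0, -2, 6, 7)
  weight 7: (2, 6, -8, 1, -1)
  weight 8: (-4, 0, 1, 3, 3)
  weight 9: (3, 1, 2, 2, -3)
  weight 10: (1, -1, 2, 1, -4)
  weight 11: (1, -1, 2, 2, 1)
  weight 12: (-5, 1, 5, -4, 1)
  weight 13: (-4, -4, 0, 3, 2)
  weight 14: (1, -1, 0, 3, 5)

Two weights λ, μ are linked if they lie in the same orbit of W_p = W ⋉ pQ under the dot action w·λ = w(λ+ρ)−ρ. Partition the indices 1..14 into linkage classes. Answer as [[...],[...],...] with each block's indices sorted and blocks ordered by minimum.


C ↔ A_5 under row/col permutation; |W(A_5)| = 720.

Alcove-folded reps (p=13, 14 weights, presented ϖ-order):

    1: (2, 0, 3, 3, 2)
    2: (2, 0, 1, 4, 6)
    3: (2, 0, 3, 3, 2)
    4: (1, 1, 0, 2, 0)
    5: (3, 0, 2, 5, 0)
    6: (2, 0, 1, 4, 6)
    7: (3, 0, 2, 5, 0)
    8: (3, 1, 2, 4, 1)
    9: (2, 0, 3, 3, 2)
    10: (0, 2, 0, 2, 1)
    11: (2, 0, 3, 3, 2)
    12: (2, 0, 3, 3, 2)
    13: (0, 2, 0, 2, 1)
    14: (2, 0, 1, 4, 6)

These 14 weights hit 6 W_13-dot-orbits; sizes (5, 3, 1, 2, 1, 2):

[[1, 3, 9, 11, 12], [2, 6, 14], [4], [5, 7], [8], [10, 13]]


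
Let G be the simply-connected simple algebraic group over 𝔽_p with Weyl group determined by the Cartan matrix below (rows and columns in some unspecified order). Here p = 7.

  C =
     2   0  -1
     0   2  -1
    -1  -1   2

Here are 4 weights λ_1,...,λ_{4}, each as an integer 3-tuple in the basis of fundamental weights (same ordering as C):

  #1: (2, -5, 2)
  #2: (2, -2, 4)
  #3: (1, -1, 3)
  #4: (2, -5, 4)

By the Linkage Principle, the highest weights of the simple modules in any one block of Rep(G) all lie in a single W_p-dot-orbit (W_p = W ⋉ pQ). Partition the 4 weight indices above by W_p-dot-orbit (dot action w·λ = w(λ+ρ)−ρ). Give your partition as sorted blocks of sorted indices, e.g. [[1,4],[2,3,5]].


Root system A_3: the 3×3 matrix C matches after relabeling.

W_7-reps of the 4 weights in Ā_7 (same 3-coord order as C):

  λ_1 → (2, 3, 1)
  λ_2 → (2, 0, 4)
  λ_3 → (2, 0, 4)
  λ_4 → (2, 3, 1)

Linkage partition of the 4 weights (2 classes, p=7):

[[1, 4], [2, 3]]


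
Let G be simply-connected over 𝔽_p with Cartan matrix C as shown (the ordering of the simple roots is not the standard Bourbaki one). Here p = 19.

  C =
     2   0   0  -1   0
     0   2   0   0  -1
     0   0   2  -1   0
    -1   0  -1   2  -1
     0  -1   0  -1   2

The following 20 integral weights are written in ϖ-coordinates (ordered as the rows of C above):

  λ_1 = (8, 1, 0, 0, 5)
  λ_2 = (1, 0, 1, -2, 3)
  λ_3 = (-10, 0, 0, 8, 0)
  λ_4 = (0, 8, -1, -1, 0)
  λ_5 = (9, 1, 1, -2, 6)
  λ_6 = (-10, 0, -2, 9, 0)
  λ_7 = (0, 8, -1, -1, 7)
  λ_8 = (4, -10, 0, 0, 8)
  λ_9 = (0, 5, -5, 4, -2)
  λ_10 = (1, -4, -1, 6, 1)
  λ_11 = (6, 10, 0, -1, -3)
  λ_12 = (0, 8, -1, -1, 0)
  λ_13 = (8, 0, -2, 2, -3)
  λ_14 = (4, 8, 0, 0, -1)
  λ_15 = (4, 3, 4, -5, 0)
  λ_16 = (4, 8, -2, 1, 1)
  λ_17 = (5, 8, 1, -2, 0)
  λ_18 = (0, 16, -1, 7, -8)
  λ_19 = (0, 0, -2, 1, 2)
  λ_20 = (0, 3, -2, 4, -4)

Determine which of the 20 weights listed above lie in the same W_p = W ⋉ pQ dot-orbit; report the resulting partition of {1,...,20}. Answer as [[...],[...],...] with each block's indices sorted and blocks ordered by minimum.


Dynkin diagram of C (from the 8 off-diagonal −1 entries): D_5.

Alcove-folded reps (p=19, 20 weights, presented ϖ-order):

  λ_1+ρ ↦ (9, 1, 1, 0, 1) · λ_2+ρ ↦ (1, 1, 1, 1, 3) · λ_3+ρ ↦ (9, 1, 1, 0, 1) · λ_4+ρ ↦ (1, 9, 0, 0, 1) · λ_5+ρ ↦ (9, 1, 1, 0, 1) · λ_6+ρ ↦ (9, 1, 1, 0, 1) · λ_7+ρ ↦ (1, 9, 0, 0, 1) · λ_8+ρ ↦ (5, 9, 1, 1, 0) · λ_9+ρ ↦ (1, 5, 4, 0, 1) · λ_10+ρ ↦ (2, 2, 0, 6, 1) · λ_11+ρ ↦ (5, 9, 1, 1, 0) · λ_12+ρ ↦ (1, 9, 0, 0, 1) · λ_13+ρ ↦ (9, 1, 1, 0, 1) · λ_14+ρ ↦ (5, 9, 1, 1, 0) · λ_15+ρ ↦ (1, 1, 1, 1, 3) · λ_16+ρ ↦ (5, 9, 1, 1, 0) · λ_17+ρ ↦ (5, 9, 1, 1, 0) · λ_18+ρ ↦ (1, 9, 0, 0, 1) · λ_19+ρ ↦ (1, 1, 1, 1, 3) · λ_20+ρ ↦ (1, 1, 1, 1, 3)

Grouping the 20 weights by Ā_19-representative: 6 linkage classes.

[[1, 3, 5, 6, 13], [2, 15, 19, 20], [4, 7, 12, 18], [8, 11, 14, 16, 17], [9], [10]]


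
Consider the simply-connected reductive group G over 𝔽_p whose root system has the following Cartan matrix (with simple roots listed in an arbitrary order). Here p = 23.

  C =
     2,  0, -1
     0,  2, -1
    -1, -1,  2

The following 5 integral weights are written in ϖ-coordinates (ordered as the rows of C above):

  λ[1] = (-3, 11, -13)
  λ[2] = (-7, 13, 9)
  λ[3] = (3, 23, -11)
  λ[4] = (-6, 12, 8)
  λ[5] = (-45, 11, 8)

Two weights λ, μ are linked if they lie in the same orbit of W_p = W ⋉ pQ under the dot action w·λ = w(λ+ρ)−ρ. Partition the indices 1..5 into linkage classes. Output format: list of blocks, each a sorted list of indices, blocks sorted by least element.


C ↔ A_3 under row/col permutation; |W(A_3)| = 24.

λ_j+ρ reflected into Ā_23 (⟨·,θ^∨⟩≤23); 3-tuples as given:

    λ_1+ρ ↦ (12, 2, 0)
    λ_2+ρ ↦ (5, 13, 4)
    λ_3+ρ ↦ (5, 13, 4)
    λ_4+ρ ↦ (5, 13, 4)
    λ_5+ρ ↦ (12, 2, 0)

The 5 indices split into 2 linkage classes (same alcove rep ⇔ same W_23-dot-orbit):

[[1, 5], [2, 3, 4]]


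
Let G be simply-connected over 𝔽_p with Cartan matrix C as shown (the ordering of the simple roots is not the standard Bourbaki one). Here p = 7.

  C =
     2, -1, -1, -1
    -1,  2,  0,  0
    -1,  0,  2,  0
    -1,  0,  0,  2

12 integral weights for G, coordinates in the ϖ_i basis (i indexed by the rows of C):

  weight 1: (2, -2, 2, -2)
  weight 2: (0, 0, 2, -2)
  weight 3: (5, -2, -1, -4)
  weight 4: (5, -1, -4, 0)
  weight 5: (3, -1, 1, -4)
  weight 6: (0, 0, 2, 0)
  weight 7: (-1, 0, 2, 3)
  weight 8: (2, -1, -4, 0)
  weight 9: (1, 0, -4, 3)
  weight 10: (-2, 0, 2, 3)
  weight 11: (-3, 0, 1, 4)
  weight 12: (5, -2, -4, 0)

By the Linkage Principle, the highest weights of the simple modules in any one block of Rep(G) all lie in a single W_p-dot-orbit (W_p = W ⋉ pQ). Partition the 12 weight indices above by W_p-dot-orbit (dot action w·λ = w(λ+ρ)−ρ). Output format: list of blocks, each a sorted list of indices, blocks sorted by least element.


Dynkin diagram of C (from the 6 off-diagonal −1 entries): D_4.

Each λ_j+ρ reduced to Ā_7; 4-tuples below use C's row order:

  λ_1 → (1, 1, 3, 1) · λ_2 → (0, 1, 3, 1) · λ_3 → (1, 1, 0, 3) · λ_4 → (0, 0, 3, 1) · λ_5 → (1, 0, 2, 3) · λ_6 → (1, 1, 3, 1) · λ_7 → (1, 0, 2, 3) · λ_8 → (0, 0, 3, 1) · λ_9 → (1, 0, 2, 3) · λ_10 → (1, 0, 2, 3) · λ_11 → (1, 1, 0, 3) · λ_12 → (0, 1, 3, 1)

Grouping the 12 weights by Ā_7-representative: 5 linkage classes.

[[1, 6], [2, 12], [3, 11], [4, 8], [5, 7, 9, 10]]


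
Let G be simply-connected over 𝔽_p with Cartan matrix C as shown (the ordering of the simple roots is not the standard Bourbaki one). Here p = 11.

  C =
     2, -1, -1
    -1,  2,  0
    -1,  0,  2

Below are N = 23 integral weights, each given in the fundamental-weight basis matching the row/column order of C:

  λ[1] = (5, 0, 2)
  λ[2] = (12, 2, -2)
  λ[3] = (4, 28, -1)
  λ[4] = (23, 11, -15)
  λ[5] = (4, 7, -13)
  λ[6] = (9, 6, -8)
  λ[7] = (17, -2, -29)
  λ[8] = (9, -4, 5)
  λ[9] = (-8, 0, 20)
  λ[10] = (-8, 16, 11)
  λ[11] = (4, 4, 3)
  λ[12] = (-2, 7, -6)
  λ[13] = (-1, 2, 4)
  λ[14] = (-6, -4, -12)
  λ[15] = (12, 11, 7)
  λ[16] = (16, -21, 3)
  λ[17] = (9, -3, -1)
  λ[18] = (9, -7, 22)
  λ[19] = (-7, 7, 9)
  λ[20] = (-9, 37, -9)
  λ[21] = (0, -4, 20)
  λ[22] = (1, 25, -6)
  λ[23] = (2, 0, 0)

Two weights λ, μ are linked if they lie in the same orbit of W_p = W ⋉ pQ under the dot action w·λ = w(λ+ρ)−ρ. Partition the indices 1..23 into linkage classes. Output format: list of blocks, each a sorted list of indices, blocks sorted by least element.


A_3 Cartan matrix, 3 simple roots permuted; ρ=(1,1,1).

λ_j+ρ reflected into Ā_11 (⟨·,θ^∨⟩≤11); 3-tuples as given:

    λ_1 → (6, 1, 3)
    λ_2 → (6, 1, 3)
    λ_3 → (0, 1, 6)
    λ_4 → (8, 2, 0)
    λ_5 → (6, 1, 3)
    λ_6 → (3, 1, 1)
    λ_7 → (0, 1, 6)
    λ_8 → (5, 2, 1)
    λ_9 → (3, 1, 1)
    λ_10 → (0, 1, 6)
    λ_11 → (5, 2, 1)
    λ_12 → (5, 2, 1)
    λ_13 → (0, 3, 5)
    λ_14 → (0, 3, 5)
    λ_15 → (8, 2, 0)
    λ_16 → (6, 1, 3)
    λ_17 → (8, 2, 0)
    λ_18 → (0, 1, 6)
    λ_19 → (6, 1, 3)
    λ_20 → (0, 3, 5)
    λ_21 → (8, 2, 0)
    λ_22 → (5, 2, 1)
    λ_23 → (3, 1, 1)

These 23 weights hit 6 W_11-dot-orbits; sizes (5, 4, 4, 3, 4, 3):

[[1, 2, 5, 16, 19], [3, 7, 10, 18], [4, 15, 17, 21], [6, 9, 23], [8, 11, 12, 22], [13, 14, 20]]
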